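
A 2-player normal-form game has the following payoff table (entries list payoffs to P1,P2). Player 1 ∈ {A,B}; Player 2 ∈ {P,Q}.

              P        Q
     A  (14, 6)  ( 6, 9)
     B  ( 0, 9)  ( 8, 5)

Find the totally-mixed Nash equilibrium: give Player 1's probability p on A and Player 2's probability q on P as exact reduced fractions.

P1 indiff ⇒ q·14+(1-q)·6 = q·0+(1-q)·8 ⇒ q(14) = (1-q)(2) ⇒ q = 1/8
P2 indiff ⇒ p·6+(1-p)·9 = p·9+(1-p)·5 ⇒ p(-3) = (1-p)(-4) ⇒ p = 4/7

p=4/7, q=1/8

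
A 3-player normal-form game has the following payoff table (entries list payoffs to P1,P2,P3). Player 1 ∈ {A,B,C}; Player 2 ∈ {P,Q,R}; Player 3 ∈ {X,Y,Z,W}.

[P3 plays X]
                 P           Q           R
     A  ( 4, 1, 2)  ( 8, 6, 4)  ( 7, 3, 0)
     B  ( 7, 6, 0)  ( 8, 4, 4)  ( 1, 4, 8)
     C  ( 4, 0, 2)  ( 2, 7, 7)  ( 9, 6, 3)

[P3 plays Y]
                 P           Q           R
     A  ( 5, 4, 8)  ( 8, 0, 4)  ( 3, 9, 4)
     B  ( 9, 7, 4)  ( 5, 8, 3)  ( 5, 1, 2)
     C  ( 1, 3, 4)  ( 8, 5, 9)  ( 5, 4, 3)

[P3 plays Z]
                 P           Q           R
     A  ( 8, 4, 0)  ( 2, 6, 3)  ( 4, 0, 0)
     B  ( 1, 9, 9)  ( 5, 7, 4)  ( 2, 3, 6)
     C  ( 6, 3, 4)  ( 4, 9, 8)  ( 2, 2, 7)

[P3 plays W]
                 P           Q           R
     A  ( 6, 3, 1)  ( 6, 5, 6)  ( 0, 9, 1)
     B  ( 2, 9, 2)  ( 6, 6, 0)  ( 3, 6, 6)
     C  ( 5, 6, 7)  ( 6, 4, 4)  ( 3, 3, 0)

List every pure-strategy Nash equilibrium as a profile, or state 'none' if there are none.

Nash profiles: (C,Q,Y)

(A,P,X): not NE [P1→B gives 7>4; P2→Q gives 6>1; P3→Y gives 8>2]
(A,P,Y): not NE [P1→B gives 9>5; P2→R gives 9>4]
(A,P,Z): not NE [P2→Q gives 6>4; P3→Y gives 8>0]
(A,P,W): not NE [P2→R gives 9>3; P3→Y gives 8>1]
(A,Q,X): not NE [P3→W gives 6>4]
(A,Q,Y): not NE [P2→R gives 9>0; P3→W gives 6>4]
(A,Q,Z): not NE [P1→B gives 5>2; P3→W gives 6>3]
(A,Q,W): not NE [P2→R gives 9>5]
(A,R,X): not NE [P1→C gives 9>7; P2→Q gives 6>3; P3→Y gives 4>0]
(A,R,Y): not NE [P1→C gives 5>3]
(A,R,Z): not NE [P2→Q gives 6>0; P3→Y gives 4>0]
(A,R,W): not NE [P1→C gives 3>0; P3→Y gives 4>1]
(B,P,X): not NE [P3→Z gives 9>0]
(B,P,Y): not NE [P2→Q gives 8>7; P3→Z gives 9>4]
(B,P,Z): not NE [P1→A gives 8>1]
(B,P,W): not NE [P1→A gives 6>2; P3→Z gives 9>2]
(B,Q,X): not NE [P2→P gives 6>4]
(B,Q,Y): not NE [P1→C gives 8>5; P3→Z gives 4>3]
(B,Q,Z): not NE [P2→P gives 9>7]
(B,Q,W): not NE [P2→P gives 9>6; P3→Z gives 4>0]
(B,R,X): not NE [P1→C gives 9>1; P2→P gives 6>4]
(B,R,Y): not NE [P2→Q gives 8>1; P3→X gives 8>2]
(B,R,Z): not NE [P1→A gives 4>2; P2→P gives 9>3; P3→X gives 8>6]
(B,R,W): not NE [P2→P gives 9>6; P3→X gives 8>6]
(C,P,X): not NE [P1→B gives 7>4; P2→Q gives 7>0; P3→W gives 7>2]
(C,P,Y): not NE [P1→B gives 9>1; P2→Q gives 5>3; P3→W gives 7>4]
(C,P,Z): not NE [P1→A gives 8>6; P2→Q gives 9>3; P3→W gives 7>4]
(C,P,W): not NE [P1→A gives 6>5]
(C,Q,X): not NE [P1→B gives 8>2; P3→Y gives 9>7]
(C,Q,Y): NE
(C,Q,Z): not NE [P1→B gives 5>4; P3→Y gives 9>8]
(C,Q,W): not NE [P2→P gives 6>4; P3→Y gives 9>4]
(C,R,X): not NE [P2→Q gives 7>6; P3→Z gives 7>3]
(C,R,Y): not NE [P2→Q gives 5>4; P3→Z gives 7>3]
(C,R,Z): not NE [P1→A gives 4>2; P2→Q gives 9>2]
(C,R,W): not NE [P2→P gives 6>3; P3→Z gives 7>0]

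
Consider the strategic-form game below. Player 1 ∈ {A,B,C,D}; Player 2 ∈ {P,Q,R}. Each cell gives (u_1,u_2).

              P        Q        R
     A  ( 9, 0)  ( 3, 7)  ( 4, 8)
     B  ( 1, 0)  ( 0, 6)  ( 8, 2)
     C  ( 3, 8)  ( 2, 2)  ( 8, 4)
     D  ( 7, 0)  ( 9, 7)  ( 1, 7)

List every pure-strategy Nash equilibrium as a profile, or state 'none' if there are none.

(A,P): not NE [P2→R gives 8>0]
(A,Q): not NE [P1→D gives 9>3; P2→R gives 8>7]
(A,R): not NE [P1→C gives 8>4]
(B,P): not NE [P1→A gives 9>1; P2→Q gives 6>0]
(B,Q): not NE [P1→D gives 9>0]
(B,R): not NE [P2→Q gives 6>2]
(C,P): not NE [P1→A gives 9>3]
(C,Q): not NE [P1→D gives 9>2; P2→P gives 8>2]
(C,R): not NE [P2→P gives 8>4]
(D,P): not NE [P1→A gives 9>7; P2→R gives 7>0]
(D,Q): NE
(D,R): not NE [P1→C gives 8>1]

Nash profiles: (D,Q)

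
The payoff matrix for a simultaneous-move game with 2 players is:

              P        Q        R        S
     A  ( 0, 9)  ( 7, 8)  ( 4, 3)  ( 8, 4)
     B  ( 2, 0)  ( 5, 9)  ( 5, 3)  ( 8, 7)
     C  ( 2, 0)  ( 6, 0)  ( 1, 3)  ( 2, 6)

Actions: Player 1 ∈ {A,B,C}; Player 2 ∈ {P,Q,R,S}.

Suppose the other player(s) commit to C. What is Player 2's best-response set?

argmax u_2 = {S}

u_2(P vs C) = 0
u_2(Q vs C) = 0
u_2(R vs C) = 3
u_2(S vs C) = 6
max payoff 6 at {S}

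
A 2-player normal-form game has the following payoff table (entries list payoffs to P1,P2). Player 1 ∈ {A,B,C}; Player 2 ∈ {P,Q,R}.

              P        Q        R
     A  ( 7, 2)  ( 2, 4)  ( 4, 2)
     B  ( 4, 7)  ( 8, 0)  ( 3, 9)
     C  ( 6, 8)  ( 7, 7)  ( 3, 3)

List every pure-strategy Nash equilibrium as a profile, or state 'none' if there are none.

Equilibria: none

(A,P): not NE [P2→Q gives 4>2]
(A,Q): not NE [P1→B gives 8>2]
(A,R): not NE [P2→Q gives 4>2]
(B,P): not NE [P1→A gives 7>4; P2→R gives 9>7]
(B,Q): not NE [P2→R gives 9>0]
(B,R): not NE [P1→A gives 4>3]
(C,P): not NE [P1→A gives 7>6]
(C,Q): not NE [P1→B gives 8>7; P2→P gives 8>7]
(C,R): not NE [P1→A gives 4>3; P2→P gives 8>3]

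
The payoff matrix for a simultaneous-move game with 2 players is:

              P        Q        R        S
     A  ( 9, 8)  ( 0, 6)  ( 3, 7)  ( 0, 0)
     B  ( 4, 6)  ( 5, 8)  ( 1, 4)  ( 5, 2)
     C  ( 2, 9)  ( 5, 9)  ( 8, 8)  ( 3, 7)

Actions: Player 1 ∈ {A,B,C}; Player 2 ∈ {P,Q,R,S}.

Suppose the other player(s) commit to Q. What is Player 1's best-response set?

P1 best: {B,C}

u_1(A vs Q) = 0
u_1(B vs Q) = 5
u_1(C vs Q) = 5
max payoff 5 at {B,C}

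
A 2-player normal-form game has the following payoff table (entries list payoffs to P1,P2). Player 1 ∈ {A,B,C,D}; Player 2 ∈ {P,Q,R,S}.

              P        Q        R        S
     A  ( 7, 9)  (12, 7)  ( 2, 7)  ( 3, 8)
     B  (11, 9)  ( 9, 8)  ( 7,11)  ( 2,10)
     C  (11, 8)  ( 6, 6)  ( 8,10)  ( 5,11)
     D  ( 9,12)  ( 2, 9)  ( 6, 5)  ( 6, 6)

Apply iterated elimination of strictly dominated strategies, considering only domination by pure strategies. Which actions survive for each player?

IESDS → P1:{B,C,D} P2:{P,R,S}

P2 drop Q (P beats it: A:9>7 B:9>8 C:8>6 D:12>9)
P1 drop A (C beats it: P:11>7 R:8>2 S:5>3)
P1→{B,C,D} P2→{P,R,S}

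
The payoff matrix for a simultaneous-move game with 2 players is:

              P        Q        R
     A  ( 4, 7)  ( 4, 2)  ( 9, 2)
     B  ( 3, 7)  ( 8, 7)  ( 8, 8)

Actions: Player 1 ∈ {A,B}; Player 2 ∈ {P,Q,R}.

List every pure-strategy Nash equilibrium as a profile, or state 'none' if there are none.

NE set: (A,P)

(A,P): NE
(A,Q): not NE [P1→B gives 8>4; P2→P gives 7>2]
(A,R): not NE [P2→P gives 7>2]
(B,P): not NE [P1→A gives 4>3; P2→R gives 8>7]
(B,Q): not NE [P2→R gives 8>7]
(B,R): not NE [P1→A gives 9>8]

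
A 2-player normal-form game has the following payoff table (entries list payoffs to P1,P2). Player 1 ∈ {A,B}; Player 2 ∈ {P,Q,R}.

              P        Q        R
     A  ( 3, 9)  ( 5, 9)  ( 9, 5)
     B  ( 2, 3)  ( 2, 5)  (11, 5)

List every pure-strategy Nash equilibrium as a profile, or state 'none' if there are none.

(A,P): NE
(A,Q): NE
(A,R): not NE [P1→B gives 11>9; P2→Q gives 9>5]
(B,P): not NE [P1→A gives 3>2; P2→R gives 5>3]
(B,Q): not NE [P1→A gives 5>2]
(B,R): NE

NE set: (A,P), (A,Q), (B,R)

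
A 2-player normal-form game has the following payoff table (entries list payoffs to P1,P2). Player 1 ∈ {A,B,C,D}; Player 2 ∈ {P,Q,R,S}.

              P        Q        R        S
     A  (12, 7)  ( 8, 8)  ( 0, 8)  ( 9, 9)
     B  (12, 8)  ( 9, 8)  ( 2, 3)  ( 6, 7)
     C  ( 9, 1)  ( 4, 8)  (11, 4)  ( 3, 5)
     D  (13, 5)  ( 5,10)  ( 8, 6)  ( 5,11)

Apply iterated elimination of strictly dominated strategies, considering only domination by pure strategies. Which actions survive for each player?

Survivors P1:{A,B,D} P2:{P,Q,S}

P2 drop R (S beats it: A:9>8 B:7>3 C:5>4 D:11>6)
P1 drop C (A beats it: P:12>9 Q:8>4 S:9>3)
P1→{A,B,D} P2→{P,Q,S}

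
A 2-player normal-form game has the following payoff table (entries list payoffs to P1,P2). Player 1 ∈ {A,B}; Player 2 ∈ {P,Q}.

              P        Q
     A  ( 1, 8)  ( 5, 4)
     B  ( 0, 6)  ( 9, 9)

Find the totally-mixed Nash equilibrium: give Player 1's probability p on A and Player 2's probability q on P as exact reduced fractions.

(p,q) = (3/7, 4/5)

P1 indiff ⇒ q·1+(1-q)·5 = q·0+(1-q)·9 ⇒ q(1) = (1-q)(4) ⇒ q = 4/5
P2 indiff ⇒ p·8+(1-p)·6 = p·4+(1-p)·9 ⇒ p(4) = (1-p)(3) ⇒ p = 3/7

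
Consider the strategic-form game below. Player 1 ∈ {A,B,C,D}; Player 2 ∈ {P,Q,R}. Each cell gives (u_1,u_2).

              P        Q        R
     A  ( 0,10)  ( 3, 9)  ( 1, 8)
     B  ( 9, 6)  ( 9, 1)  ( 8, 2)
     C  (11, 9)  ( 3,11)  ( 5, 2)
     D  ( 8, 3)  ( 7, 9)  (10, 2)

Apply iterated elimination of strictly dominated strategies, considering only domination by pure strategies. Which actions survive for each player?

IESDS → P1:{B,C} P2:{P,Q}

P1 drop A (B beats it: P:9>0 Q:9>3 R:8>1)
P2 drop R (P beats it: B:6>2 C:9>2 D:3>2)
P1 drop D (B beats it: P:9>8 Q:9>7)
P1→{B,C} P2→{P,Q}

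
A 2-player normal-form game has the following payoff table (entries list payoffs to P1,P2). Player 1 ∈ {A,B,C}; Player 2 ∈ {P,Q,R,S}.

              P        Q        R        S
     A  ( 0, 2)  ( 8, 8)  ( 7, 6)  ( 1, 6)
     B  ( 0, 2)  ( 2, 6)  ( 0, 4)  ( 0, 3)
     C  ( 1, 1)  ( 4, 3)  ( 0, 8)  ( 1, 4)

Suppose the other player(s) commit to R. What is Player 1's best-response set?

u_1(A vs R) = 7
u_1(B vs R) = 0
u_1(C vs R) = 0
max payoff 7 at {A}

argmax u_1 = {A}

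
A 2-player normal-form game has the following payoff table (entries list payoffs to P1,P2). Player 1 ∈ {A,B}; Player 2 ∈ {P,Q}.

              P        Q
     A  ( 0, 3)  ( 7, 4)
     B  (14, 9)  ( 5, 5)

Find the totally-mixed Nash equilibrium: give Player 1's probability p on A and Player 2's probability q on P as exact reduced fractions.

P1 mixes 4/5 on A; P2 mixes 1/8 on P

P1 indiff ⇒ q·0+(1-q)·7 = q·14+(1-q)·5 ⇒ q(-14) = (1-q)(-2) ⇒ q = 1/8
P2 indiff ⇒ p·3+(1-p)·9 = p·4+(1-p)·5 ⇒ p(-1) = (1-p)(-4) ⇒ p = 4/5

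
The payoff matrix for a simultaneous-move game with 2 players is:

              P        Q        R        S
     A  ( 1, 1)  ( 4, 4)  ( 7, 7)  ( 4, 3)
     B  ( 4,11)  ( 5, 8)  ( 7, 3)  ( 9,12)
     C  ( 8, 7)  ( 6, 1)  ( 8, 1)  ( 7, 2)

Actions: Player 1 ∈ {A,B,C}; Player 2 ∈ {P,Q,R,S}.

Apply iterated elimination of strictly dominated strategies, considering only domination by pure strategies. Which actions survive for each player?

P1 drop A (C beats it: P:8>1 Q:6>4 R:8>7 S:7>4)
P2 drop Q (P beats it: B:11>8 C:7>1)
P2 drop R (P beats it: B:11>3 C:7>1)
P1→{B,C} P2→{P,S}

Remaining: P1:{B,C} P2:{P,S}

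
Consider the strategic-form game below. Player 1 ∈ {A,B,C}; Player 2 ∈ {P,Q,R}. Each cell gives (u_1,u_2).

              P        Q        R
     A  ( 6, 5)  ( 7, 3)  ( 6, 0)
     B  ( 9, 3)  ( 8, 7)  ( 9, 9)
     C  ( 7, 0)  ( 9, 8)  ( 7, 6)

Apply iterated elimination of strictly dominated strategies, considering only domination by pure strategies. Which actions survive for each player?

P1 drop A (B beats it: P:9>6 Q:8>7 R:9>6)
P2 drop P (Q beats it: B:7>3 C:8>0)
P1→{B,C} P2→{Q,R}

Remaining: P1:{B,C} P2:{Q,R}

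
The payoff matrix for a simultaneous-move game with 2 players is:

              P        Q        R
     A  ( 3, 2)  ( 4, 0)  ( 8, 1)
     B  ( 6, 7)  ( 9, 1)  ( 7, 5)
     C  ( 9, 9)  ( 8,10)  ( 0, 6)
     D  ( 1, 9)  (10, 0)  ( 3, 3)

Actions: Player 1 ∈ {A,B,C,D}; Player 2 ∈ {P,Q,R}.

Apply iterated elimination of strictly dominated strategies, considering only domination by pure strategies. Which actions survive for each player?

P2 drop R (P beats it: A:2>1 B:7>5 C:9>6 D:9>3)
P1 drop A (B beats it: P:6>3 Q:9>4)
P1→{B,C,D} P2→{P,Q}

Survivors P1:{B,C,D} P2:{P,Q}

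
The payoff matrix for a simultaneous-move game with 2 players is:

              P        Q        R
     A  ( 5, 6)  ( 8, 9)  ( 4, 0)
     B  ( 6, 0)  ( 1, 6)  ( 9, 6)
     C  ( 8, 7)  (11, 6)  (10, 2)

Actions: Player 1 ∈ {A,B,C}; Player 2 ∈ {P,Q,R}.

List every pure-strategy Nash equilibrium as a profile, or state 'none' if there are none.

Nash profiles: (C,P)

(A,P): not NE [P1→C gives 8>5; P2→Q gives 9>6]
(A,Q): not NE [P1→C gives 11>8]
(A,R): not NE [P1→C gives 10>4; P2→Q gives 9>0]
(B,P): not NE [P1→C gives 8>6; P2→R gives 6>0]
(B,Q): not NE [P1→C gives 11>1]
(B,R): not NE [P1→C gives 10>9]
(C,P): NE
(C,Q): not NE [P2→P gives 7>6]
(C,R): not NE [P2→P gives 7>2]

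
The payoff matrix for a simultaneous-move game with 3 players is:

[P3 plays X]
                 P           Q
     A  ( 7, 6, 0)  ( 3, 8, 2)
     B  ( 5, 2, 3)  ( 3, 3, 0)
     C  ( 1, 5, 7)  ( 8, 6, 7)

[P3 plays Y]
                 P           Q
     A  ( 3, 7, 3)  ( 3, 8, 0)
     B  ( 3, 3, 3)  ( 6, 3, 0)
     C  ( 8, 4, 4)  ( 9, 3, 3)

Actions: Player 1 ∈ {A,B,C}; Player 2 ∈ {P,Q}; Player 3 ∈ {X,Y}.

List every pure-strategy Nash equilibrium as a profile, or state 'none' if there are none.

PSNE = {(C,Q,X)}

(A,P,X): not NE [P2→Q gives 8>6; P3→Y gives 3>0]
(A,P,Y): not NE [P1→C gives 8>3; P2→Q gives 8>7]
(A,Q,X): not NE [P1→C gives 8>3]
(A,Q,Y): not NE [P1→C gives 9>3; P3→X gives 2>0]
(B,P,X): not NE [P1→A gives 7>5; P2→Q gives 3>2]
(B,P,Y): not NE [P1→C gives 8>3]
(B,Q,X): not NE [P1→C gives 8>3]
(B,Q,Y): not NE [P1→C gives 9>6]
(C,P,X): not NE [P1→A gives 7>1; P2→Q gives 6>5]
(C,P,Y): not NE [P3→X gives 7>4]
(C,Q,X): NE
(C,Q,Y): not NE [P2→P gives 4>3; P3→X gives 7>3]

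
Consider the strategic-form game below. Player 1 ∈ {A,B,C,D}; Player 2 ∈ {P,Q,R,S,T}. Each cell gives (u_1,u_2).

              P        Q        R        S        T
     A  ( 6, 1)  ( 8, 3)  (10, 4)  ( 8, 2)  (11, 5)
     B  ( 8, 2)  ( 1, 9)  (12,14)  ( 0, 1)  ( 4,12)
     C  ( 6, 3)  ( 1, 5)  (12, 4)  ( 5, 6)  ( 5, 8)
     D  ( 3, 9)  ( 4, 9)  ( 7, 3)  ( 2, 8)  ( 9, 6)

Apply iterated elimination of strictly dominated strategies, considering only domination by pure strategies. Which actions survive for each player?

P1 drop D (A beats it: P:6>3 Q:8>4 R:10>7 S:8>2 T:11>9)
P2 drop P (Q beats it: A:3>1 B:9>2 C:5>3)
P2 drop Q (T beats it: A:5>3 B:12>9 C:8>5)
P2 drop S (T beats it: A:5>2 B:12>1 C:8>6)
P1→{A,B,C} P2→{R,T}

Remaining: P1:{A,B,C} P2:{R,T}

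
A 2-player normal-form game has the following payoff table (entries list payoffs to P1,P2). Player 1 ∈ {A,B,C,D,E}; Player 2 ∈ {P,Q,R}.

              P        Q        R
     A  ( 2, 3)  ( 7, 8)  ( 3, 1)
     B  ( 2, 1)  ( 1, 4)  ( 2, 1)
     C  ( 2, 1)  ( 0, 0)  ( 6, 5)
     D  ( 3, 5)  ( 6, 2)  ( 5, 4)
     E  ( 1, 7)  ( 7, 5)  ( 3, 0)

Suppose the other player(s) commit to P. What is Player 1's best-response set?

BR_1 = {D}

u_1(A vs P) = 2
u_1(B vs P) = 2
u_1(C vs P) = 2
u_1(D vs P) = 3
u_1(E vs P) = 1
max payoff 3 at {D}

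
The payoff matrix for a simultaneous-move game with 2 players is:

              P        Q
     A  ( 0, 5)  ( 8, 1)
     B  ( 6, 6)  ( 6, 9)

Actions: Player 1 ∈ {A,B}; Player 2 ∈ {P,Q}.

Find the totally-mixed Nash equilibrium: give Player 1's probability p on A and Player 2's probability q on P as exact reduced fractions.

P1 indiff ⇒ q·0+(1-q)·8 = q·6+(1-q)·6 ⇒ q(-6) = (1-q)(-2) ⇒ q = 1/4
P2 indiff ⇒ p·5+(1-p)·6 = p·1+(1-p)·9 ⇒ p(4) = (1-p)(3) ⇒ p = 3/7

(p,q) = (3/7, 1/4)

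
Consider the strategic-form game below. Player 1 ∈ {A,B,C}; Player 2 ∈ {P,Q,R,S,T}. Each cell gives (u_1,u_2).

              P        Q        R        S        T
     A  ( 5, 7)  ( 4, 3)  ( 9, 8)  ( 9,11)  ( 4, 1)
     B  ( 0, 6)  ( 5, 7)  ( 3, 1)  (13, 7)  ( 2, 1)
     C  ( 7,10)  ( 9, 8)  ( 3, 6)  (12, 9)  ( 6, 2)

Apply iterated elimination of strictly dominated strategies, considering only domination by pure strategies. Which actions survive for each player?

IESDS → P1:{B,C} P2:{P,Q,S}

P2 drop R (S beats it: A:11>8 B:7>1 C:9>6)
P1 drop A (C beats it: P:7>5 Q:9>4 S:12>9 T:6>4)
P2 drop T (P beats it: B:6>1 C:10>2)
P1→{B,C} P2→{P,Q,S}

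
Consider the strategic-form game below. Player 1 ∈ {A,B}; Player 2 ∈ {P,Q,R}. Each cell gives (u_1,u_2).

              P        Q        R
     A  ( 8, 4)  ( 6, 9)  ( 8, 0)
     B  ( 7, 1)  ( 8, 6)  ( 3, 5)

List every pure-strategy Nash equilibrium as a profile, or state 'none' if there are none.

NE set: (B,Q)

(A,P): not NE [P2→Q gives 9>4]
(A,Q): not NE [P1→B gives 8>6]
(A,R): not NE [P2→Q gives 9>0]
(B,P): not NE [P1→A gives 8>7; P2→Q gives 6>1]
(B,Q): NE
(B,R): not NE [P1→A gives 8>3; P2→Q gives 6>5]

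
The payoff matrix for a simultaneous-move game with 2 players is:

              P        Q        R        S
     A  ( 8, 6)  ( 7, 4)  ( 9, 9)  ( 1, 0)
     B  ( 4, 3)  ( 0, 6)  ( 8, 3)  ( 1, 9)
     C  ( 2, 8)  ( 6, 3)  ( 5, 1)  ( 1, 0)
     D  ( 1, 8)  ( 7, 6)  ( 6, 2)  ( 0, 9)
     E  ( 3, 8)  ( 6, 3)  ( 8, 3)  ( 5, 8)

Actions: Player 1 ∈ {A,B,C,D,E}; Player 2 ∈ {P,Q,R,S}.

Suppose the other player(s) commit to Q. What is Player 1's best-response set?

BR_1 = {A,D}

u_1(A vs Q) = 7
u_1(B vs Q) = 0
u_1(C vs Q) = 6
u_1(D vs Q) = 7
u_1(E vs Q) = 6
max payoff 7 at {A,D}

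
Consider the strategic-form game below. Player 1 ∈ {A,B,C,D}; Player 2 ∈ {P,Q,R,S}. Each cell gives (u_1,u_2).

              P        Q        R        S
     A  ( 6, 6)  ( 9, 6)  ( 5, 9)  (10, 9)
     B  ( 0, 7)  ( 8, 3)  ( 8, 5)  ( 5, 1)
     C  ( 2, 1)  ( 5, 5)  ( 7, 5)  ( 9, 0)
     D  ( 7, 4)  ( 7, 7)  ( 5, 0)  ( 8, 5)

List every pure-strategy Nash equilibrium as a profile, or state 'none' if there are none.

(A,P): not NE [P1→D gives 7>6; P2→S gives 9>6]
(A,Q): not NE [P2→S gives 9>6]
(A,R): not NE [P1→B gives 8>5]
(A,S): NE
(B,P): not NE [P1→D gives 7>0]
(B,Q): not NE [P1→A gives 9>8; P2→P gives 7>3]
(B,R): not NE [P2→P gives 7>5]
(B,S): not NE [P1→A gives 10>5; P2→P gives 7>1]
(C,P): not NE [P1→D gives 7>2; P2→R gives 5>1]
(C,Q): not NE [P1→A gives 9>5]
(C,R): not NE [P1→B gives 8>7]
(C,S): not NE [P1→A gives 10>9; P2→R gives 5>0]
(D,P): not NE [P2→Q gives 7>4]
(D,Q): not NE [P1→A gives 9>7]
(D,R): not NE [P1→B gives 8>5; P2→Q gives 7>0]
(D,S): not NE [P1→A gives 10>8; P2→Q gives 7>5]

NE set: (A,S)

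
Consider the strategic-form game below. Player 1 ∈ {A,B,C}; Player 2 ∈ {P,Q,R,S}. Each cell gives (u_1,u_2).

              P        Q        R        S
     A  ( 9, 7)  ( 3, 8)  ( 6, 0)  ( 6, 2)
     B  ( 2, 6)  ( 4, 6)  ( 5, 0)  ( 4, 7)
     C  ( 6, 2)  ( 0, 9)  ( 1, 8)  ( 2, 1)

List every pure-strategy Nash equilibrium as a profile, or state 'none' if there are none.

PSNE: ∅

(A,P): not NE [P2→Q gives 8>7]
(A,Q): not NE [P1→B gives 4>3]
(A,R): not NE [P2→Q gives 8>0]
(A,S): not NE [P2→Q gives 8>2]
(B,P): not NE [P1→A gives 9>2; P2→S gives 7>6]
(B,Q): not NE [P2→S gives 7>6]
(B,R): not NE [P1→A gives 6>5; P2→S gives 7>0]
(B,S): not NE [P1→A gives 6>4]
(C,P): not NE [P1→A gives 9>6; P2→Q gives 9>2]
(C,Q): not NE [P1→B gives 4>0]
(C,R): not NE [P1→A gives 6>1; P2→Q gives 9>8]
(C,S): not NE [P1→A gives 6>2; P2→Q gives 9>1]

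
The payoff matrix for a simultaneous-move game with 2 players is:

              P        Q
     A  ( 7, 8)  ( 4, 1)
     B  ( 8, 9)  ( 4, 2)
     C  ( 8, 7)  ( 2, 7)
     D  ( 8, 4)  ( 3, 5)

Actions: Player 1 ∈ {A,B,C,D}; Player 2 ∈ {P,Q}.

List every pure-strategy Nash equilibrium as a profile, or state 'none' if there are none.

(A,P): not NE [P1→D gives 8>7]
(A,Q): not NE [P2→P gives 8>1]
(B,P): NE
(B,Q): not NE [P2→P gives 9>2]
(C,P): NE
(C,Q): not NE [P1→B gives 4>2]
(D,P): not NE [P2→Q gives 5>4]
(D,Q): not NE [P1→B gives 4>3]

Nash profiles: (B,P), (C,P)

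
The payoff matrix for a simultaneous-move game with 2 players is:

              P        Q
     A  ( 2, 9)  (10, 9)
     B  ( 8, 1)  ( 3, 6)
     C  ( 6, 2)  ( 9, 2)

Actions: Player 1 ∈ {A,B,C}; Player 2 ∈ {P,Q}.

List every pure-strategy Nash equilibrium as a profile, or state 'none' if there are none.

(A,P): not NE [P1→B gives 8>2]
(A,Q): NE
(B,P): not NE [P2→Q gives 6>1]
(B,Q): not NE [P1→A gives 10>3]
(C,P): not NE [P1→B gives 8>6]
(C,Q): not NE [P1→A gives 10>9]

Nash profiles: (A,Q)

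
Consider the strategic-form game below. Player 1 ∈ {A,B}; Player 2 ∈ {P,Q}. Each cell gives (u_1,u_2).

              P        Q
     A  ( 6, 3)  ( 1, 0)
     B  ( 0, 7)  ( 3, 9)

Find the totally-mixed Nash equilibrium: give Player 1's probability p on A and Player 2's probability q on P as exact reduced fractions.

p=2/5, q=1/4

P1 indiff ⇒ q·6+(1-q)·1 = q·0+(1-q)·3 ⇒ q(6) = (1-q)(2) ⇒ q = 1/4
P2 indiff ⇒ p·3+(1-p)·7 = p·0+(1-p)·9 ⇒ p(3) = (1-p)(2) ⇒ p = 2/5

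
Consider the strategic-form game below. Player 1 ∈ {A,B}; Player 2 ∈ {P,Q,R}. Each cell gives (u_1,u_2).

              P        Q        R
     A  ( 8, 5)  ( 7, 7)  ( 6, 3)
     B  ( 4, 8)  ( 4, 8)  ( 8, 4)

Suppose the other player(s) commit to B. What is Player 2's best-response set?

u_2(P vs B) = 8
u_2(Q vs B) = 8
u_2(R vs B) = 4
max payoff 8 at {P,Q}

P2 best: {P,Q}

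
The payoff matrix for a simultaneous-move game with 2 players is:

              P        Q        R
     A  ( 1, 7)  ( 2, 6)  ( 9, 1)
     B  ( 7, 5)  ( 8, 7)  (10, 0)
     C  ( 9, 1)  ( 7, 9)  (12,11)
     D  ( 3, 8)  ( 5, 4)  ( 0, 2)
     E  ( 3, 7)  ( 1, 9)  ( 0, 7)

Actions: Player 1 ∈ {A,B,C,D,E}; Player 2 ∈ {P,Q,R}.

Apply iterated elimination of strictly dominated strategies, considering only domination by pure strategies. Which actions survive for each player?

P1 drop A (B beats it: P:7>1 Q:8>2 R:10>9)
P1 drop D (B beats it: P:7>3 Q:8>5 R:10>0)
P1 drop E (B beats it: P:7>3 Q:8>1 R:10>0)
P2 drop P (Q beats it: B:7>5 C:9>1)
P1→{B,C} P2→{Q,R}

Remaining: P1:{B,C} P2:{Q,R}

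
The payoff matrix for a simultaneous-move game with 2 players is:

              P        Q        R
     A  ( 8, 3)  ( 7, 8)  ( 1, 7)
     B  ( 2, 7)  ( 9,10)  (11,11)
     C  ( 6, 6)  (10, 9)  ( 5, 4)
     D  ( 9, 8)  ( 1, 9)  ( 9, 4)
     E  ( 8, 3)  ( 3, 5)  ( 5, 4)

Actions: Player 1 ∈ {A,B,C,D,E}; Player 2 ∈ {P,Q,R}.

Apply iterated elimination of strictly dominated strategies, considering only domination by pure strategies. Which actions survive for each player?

Remaining: P1:{B,C} P2:{Q,R}

P2 drop P (Q beats it: A:8>3 B:10>7 C:9>6 D:9>8 E:5>3)
P1 drop A (B beats it: Q:9>7 R:11>1)
P1 drop D (B beats it: Q:9>1 R:11>9)
P1 drop E (B beats it: Q:9>3 R:11>5)
P1→{B,C} P2→{Q,R}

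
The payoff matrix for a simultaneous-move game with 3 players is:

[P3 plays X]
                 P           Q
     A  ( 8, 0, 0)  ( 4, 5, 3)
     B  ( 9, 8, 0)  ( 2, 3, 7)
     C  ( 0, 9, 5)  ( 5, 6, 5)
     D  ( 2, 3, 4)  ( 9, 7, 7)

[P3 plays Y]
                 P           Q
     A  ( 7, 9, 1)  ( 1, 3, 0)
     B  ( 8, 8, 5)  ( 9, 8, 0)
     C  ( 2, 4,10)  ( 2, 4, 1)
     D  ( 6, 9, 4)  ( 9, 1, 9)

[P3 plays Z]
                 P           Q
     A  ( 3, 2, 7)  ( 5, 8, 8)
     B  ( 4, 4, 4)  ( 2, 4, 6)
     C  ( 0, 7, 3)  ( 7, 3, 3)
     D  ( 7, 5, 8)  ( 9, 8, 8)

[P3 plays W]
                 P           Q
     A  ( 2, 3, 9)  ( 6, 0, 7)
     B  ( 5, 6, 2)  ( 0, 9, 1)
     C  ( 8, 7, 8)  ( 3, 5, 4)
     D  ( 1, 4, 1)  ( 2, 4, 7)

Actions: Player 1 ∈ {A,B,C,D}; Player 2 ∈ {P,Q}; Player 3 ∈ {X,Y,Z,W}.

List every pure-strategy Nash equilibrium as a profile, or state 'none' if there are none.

NE set: (B,P,Y)

(A,P,X): not NE [P1→B gives 9>8; P2→Q gives 5>0; P3→W gives 9>0]
(A,P,Y): not NE [P1→B gives 8>7; P3→W gives 9>1]
(A,P,Z): not NE [P1→D gives 7>3; P2→Q gives 8>2; P3→W gives 9>7]
(A,P,W): not NE [P1→C gives 8>2]
(A,Q,X): not NE [P1→D gives 9>4; P3→Z gives 8>3]
(A,Q,Y): not NE [P1→D gives 9>1; P2→P gives 9>3; P3→Z gives 8>0]
(A,Q,Z): not NE [P1→D gives 9>5]
(A,Q,W): not NE [P2→P gives 3>0; P3→Z gives 8>7]
(B,P,X): not NE [P3→Y gives 5>0]
(B,P,Y): NE
(B,P,Z): not NE [P1→D gives 7>4; P3→Y gives 5>4]
(B,P,W): not NE [P1→C gives 8>5; P2→Q gives 9>6; P3→Y gives 5>2]
(B,Q,X): not NE [P1→D gives 9>2; P2→P gives 8>3]
(B,Q,Y): not NE [P3→X gives 7>0]
(B,Q,Z): not NE [P1→D gives 9>2; P3→X gives 7>6]
(B,Q,W): not NE [P1→A gives 6>0; P3→X gives 7>1]
(C,P,X): not NE [P1→B gives 9>0; P3→Y gives 10>5]
(C,P,Y): not NE [P1→B gives 8>2]
(C,P,Z): not NE [P1→D gives 7>0; P3→Y gives 10>3]
(C,P,W): not NE [P3→Y gives 10>8]
(C,Q,X): not NE [P1→D gives 9>5; P2→P gives 9>6]
(C,Q,Y): not NE [P1→D gives 9>2; P3→X gives 5>1]
(C,Q,Z): not NE [P1→D gives 9>7; P2→P gives 7>3; P3→X gives 5>3]
(C,Q,W): not NE [P1→A gives 6>3; P2→P gives 7>5; P3→X gives 5>4]
(D,P,X): not NE [P1→B gives 9>2; P2→Q gives 7>3; P3→Z gives 8>4]
(D,P,Y): not NE [P1→B gives 8>6; P3→Z gives 8>4]
(D,P,Z): not NE [P2→Q gives 8>5]
(D,P,W): not NE [P1→C gives 8>1; P3→Z gives 8>1]
(D,Q,X): not NE [P3→Y gives 9>7]
(D,Q,Y): not NE [P2→P gives 9>1]
(D,Q,Z): not NE [P3→Y gives 9>8]
(D,Q,W): not NE [P1→A gives 6>2; P3→Y gives 9>7]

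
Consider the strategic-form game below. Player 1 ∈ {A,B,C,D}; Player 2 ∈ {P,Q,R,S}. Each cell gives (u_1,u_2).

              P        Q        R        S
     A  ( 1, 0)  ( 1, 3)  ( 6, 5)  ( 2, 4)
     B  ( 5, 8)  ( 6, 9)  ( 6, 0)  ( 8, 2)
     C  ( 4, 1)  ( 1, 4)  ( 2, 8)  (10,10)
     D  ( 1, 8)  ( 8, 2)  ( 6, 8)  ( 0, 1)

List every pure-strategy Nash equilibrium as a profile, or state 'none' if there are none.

(A,P): not NE [P1→B gives 5>1; P2→R gives 5>0]
(A,Q): not NE [P1→D gives 8>1; P2→R gives 5>3]
(A,R): NE
(A,S): not NE [P1→C gives 10>2; P2→R gives 5>4]
(B,P): not NE [P2→Q gives 9>8]
(B,Q): not NE [P1→D gives 8>6]
(B,R): not NE [P2→Q gives 9>0]
(B,S): not NE [P1→C gives 10>8; P2→Q gives 9>2]
(C,P): not NE [P1→B gives 5>4; P2→S gives 10>1]
(C,Q): not NE [P1→D gives 8>1; P2→S gives 10>4]
(C,R): not NE [P1→D gives 6>2; P2→S gives 10>8]
(C,S): NE
(D,P): not NE [P1→B gives 5>1]
(D,Q): not NE [P2→R gives 8>2]
(D,R): NE
(D,S): not NE [P1→C gives 10>0; P2→R gives 8>1]

Nash profiles: (A,R), (C,S), (D,R)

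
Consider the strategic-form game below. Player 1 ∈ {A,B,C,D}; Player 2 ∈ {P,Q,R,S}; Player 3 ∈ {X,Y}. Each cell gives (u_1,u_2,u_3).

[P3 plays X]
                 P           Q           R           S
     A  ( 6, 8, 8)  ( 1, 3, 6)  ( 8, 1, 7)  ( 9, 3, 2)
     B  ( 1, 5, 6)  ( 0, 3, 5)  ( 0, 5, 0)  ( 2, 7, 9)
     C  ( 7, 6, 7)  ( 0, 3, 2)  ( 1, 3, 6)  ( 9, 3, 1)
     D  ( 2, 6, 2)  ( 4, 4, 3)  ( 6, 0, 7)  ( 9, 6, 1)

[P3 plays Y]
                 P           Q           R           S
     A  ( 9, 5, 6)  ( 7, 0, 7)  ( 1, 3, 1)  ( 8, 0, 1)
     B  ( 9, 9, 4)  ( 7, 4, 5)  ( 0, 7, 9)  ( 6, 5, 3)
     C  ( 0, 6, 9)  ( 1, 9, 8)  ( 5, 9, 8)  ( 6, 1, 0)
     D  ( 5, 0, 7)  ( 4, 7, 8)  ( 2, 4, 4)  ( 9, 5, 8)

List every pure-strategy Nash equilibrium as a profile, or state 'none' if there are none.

PSNE = {(C,R,Y)}

(A,P,X): not NE [P1→C gives 7>6]
(A,P,Y): not NE [P3→X gives 8>6]
(A,Q,X): not NE [P1→D gives 4>1; P2→P gives 8>3; P3→Y gives 7>6]
(A,Q,Y): not NE [P2→P gives 5>0]
(A,R,X): not NE [P2→P gives 8>1]
(A,R,Y): not NE [P1→C gives 5>1; P2→P gives 5>3; P3→X gives 7>1]
(A,S,X): not NE [P2→P gives 8>3]
(A,S,Y): not NE [P1→D gives 9>8; P2→P gives 5>0; P3→X gives 2>1]
(B,P,X): not NE [P1→C gives 7>1; P2→S gives 7>5]
(B,P,Y): not NE [P3→X gives 6>4]
(B,Q,X): not NE [P1→D gives 4>0; P2→S gives 7>3]
(B,Q,Y): not NE [P2→P gives 9>4]
(B,R,X): not NE [P1→A gives 8>0; P2→S gives 7>5; P3→Y gives 9>0]
(B,R,Y): not NE [P1→C gives 5>0; P2→P gives 9>7]
(B,S,X): not NE [P1→D gives 9>2]
(B,S,Y): not NE [P1→D gives 9>6; P2→P gives 9>5; P3→X gives 9>3]
(C,P,X): not NE [P3→Y gives 9>7]
(C,P,Y): not NE [P1→B gives 9>0; P2→R gives 9>6]
(C,Q,X): not NE [P1→D gives 4>0; P2→P gives 6>3; P3→Y gives 8>2]
(C,Q,Y): not NE [P1→B gives 7>1]
(C,R,X): not NE [P1→A gives 8>1; P2→P gives 6>3; P3→Y gives 8>6]
(C,R,Y): NE
(C,S,X): not NE [P2→P gives 6>3]
(C,S,Y): not NE [P1→D gives 9>6; P2→R gives 9>1; P3→X gives 1>0]
(D,P,X): not NE [P1→C gives 7>2; P3→Y gives 7>2]
(D,P,Y): not NE [P1→B gives 9>5; P2→Q gives 7>0]
(D,Q,X): not NE [P2→S gives 6>4; P3→Y gives 8>3]
(D,Q,Y): not NE [P1→B gives 7>4]
(D,R,X): not NE [P1→A gives 8>6; P2→S gives 6>0]
(D,R,Y): not NE [P1→C gives 5>2; P2→Q gives 7>4; P3→X gives 7>4]
(D,S,X): not NE [P3→Y gives 8>1]
(D,S,Y): not NE [P2→Q gives 7>5]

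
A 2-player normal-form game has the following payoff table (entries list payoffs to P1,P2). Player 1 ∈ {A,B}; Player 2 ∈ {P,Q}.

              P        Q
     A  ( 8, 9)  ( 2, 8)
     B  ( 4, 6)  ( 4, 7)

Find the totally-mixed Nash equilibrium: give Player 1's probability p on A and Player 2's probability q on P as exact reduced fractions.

p=1/2, q=1/3

P1 indiff ⇒ q·8+(1-q)·2 = q·4+(1-q)·4 ⇒ q(4) = (1-q)(2) ⇒ q = 1/3
P2 indiff ⇒ p·9+(1-p)·6 = p·8+(1-p)·7 ⇒ p(1) = (1-p)(1) ⇒ p = 1/2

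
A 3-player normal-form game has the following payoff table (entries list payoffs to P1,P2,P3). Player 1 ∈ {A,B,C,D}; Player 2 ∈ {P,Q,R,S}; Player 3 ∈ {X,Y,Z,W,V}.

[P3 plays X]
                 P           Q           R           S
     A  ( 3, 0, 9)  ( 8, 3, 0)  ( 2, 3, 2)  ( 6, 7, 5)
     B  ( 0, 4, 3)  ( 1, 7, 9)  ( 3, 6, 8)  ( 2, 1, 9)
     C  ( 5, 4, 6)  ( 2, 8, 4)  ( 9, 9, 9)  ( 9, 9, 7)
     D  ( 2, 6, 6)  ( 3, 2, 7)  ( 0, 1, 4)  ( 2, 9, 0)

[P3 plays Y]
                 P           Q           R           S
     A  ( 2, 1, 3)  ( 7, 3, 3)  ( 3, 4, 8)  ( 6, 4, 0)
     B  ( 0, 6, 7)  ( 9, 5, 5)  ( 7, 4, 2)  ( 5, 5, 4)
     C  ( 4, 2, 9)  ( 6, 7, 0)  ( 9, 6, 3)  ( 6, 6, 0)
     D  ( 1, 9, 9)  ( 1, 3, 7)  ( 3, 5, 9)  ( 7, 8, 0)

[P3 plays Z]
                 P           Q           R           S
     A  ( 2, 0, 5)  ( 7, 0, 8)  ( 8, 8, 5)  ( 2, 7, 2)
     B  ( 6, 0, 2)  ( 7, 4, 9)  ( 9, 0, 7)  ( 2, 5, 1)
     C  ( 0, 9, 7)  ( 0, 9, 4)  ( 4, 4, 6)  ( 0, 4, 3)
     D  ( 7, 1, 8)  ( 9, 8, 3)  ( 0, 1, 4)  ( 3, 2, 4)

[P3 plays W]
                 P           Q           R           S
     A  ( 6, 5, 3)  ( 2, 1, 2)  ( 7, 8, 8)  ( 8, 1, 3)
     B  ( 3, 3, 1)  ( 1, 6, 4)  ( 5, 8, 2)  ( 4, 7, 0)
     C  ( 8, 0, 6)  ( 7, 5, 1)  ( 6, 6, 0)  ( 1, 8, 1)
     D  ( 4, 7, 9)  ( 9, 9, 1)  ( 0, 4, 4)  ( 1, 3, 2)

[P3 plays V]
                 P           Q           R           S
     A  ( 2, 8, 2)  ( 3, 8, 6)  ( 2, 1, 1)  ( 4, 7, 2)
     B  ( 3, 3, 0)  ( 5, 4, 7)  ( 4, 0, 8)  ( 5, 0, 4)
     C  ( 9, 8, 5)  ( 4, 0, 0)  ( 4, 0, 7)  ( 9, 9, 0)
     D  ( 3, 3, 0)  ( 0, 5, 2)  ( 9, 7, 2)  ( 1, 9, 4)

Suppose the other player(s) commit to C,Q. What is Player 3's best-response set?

u_3(X vs C,Q) = 4
u_3(Y vs C,Q) = 0
u_3(Z vs C,Q) = 4
u_3(W vs C,Q) = 1
u_3(V vs C,Q) = 0
max payoff 4 at {X,Z}

argmax u_3 = {X,Z}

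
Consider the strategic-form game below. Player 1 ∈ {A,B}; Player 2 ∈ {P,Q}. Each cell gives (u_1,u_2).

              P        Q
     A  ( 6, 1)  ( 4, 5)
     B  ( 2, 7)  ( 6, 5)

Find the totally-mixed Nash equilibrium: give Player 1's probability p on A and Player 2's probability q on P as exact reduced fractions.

P1 indiff ⇒ q·6+(1-q)·4 = q·2+(1-q)·6 ⇒ q(4) = (1-q)(2) ⇒ q = 1/3
P2 indiff ⇒ p·1+(1-p)·7 = p·5+(1-p)·5 ⇒ p(-4) = (1-p)(-2) ⇒ p = 1/3

(p,q) = (1/3, 1/3)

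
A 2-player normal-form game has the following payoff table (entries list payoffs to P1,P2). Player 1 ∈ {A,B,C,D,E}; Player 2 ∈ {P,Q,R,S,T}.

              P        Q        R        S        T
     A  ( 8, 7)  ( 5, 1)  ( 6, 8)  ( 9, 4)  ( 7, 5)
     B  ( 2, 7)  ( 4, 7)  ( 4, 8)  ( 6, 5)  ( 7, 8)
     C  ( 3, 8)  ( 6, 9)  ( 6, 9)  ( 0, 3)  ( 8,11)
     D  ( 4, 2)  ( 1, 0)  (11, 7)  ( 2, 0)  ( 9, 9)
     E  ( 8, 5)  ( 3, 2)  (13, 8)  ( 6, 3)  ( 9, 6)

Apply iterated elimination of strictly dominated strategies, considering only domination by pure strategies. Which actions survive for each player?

Remaining: P1:{D,E} P2:{R,T}

P2 drop P (R beats it: A:8>7 B:8>7 C:9>8 D:7>2 E:8>5)
P2 drop Q (T beats it: A:5>1 B:8>7 C:11>9 D:9>0 E:6>2)
P1 drop C (D beats it: R:11>6 S:2>0 T:9>8)
P2 drop S (R beats it: A:8>4 B:8>5 D:7>0 E:8>3)
P1 drop A (D beats it: R:11>6 T:9>7)
P1 drop B (D beats it: R:11>4 T:9>7)
P1→{D,E} P2→{R,T}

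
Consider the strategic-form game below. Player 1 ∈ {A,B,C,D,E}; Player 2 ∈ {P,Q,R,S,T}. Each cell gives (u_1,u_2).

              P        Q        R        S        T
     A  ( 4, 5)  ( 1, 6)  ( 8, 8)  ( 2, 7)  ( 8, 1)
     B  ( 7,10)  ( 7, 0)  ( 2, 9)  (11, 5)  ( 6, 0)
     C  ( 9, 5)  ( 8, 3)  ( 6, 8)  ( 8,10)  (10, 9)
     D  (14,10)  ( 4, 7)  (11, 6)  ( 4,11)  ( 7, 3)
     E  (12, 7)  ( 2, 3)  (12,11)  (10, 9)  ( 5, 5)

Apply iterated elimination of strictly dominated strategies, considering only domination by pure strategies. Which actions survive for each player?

P2 drop Q (S beats it: A:7>6 B:5>0 C:10>3 D:11>7 E:9>3)
P2 drop T (S beats it: A:7>1 B:5>0 C:10>9 D:11>3 E:9>5)
P1 drop A (D beats it: P:14>4 R:11>8 S:4>2)
P1 drop C (E beats it: P:12>9 R:12>6 S:10>8)
P1→{B,D,E} P2→{P,R,S}

Survivors P1:{B,D,E} P2:{P,R,S}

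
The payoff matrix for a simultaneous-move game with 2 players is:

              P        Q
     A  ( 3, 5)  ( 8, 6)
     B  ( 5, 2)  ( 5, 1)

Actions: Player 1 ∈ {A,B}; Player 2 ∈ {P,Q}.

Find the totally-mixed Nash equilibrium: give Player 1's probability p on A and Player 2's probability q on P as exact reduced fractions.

P1 indiff ⇒ q·3+(1-q)·8 = q·5+(1-q)·5 ⇒ q(-2) = (1-q)(-3) ⇒ q = 3/5
P2 indiff ⇒ p·5+(1-p)·2 = p·6+(1-p)·1 ⇒ p(-1) = (1-p)(-1) ⇒ p = 1/2

(p,q) = (1/2, 3/5)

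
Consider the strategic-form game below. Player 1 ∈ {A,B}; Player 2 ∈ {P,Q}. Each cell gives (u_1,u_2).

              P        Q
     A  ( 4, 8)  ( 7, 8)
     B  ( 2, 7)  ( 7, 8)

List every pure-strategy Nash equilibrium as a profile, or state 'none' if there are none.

(A,P): NE
(A,Q): NE
(B,P): not NE [P1→A gives 4>2; P2→Q gives 8>7]
(B,Q): NE

PSNE = {(A,P), (A,Q), (B,Q)}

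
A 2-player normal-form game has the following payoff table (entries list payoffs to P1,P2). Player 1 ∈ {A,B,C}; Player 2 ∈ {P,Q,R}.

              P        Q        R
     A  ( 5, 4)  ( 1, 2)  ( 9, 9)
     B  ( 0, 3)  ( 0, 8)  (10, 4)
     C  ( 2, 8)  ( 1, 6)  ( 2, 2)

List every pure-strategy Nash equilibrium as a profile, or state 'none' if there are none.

(A,P): not NE [P2→R gives 9>4]
(A,Q): not NE [P2→R gives 9>2]
(A,R): not NE [P1→B gives 10>9]
(B,P): not NE [P1→A gives 5>0; P2→Q gives 8>3]
(B,Q): not NE [P1→C gives 1>0]
(B,R): not NE [P2→Q gives 8>4]
(C,P): not NE [P1→A gives 5>2]
(C,Q): not NE [P2→P gives 8>6]
(C,R): not NE [P1→B gives 10>2; P2→P gives 8>2]

PSNE: ∅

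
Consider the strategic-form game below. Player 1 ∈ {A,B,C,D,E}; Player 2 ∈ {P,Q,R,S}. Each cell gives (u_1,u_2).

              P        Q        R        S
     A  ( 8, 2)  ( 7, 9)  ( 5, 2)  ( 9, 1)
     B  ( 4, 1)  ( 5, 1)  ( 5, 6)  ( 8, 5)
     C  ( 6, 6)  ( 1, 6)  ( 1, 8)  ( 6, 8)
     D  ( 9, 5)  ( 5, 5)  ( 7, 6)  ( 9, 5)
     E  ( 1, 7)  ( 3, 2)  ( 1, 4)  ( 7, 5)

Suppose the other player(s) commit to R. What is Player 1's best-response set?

argmax u_1 = {D}

u_1(A vs R) = 5
u_1(B vs R) = 5
u_1(C vs R) = 1
u_1(D vs R) = 7
u_1(E vs R) = 1
max payoff 7 at {D}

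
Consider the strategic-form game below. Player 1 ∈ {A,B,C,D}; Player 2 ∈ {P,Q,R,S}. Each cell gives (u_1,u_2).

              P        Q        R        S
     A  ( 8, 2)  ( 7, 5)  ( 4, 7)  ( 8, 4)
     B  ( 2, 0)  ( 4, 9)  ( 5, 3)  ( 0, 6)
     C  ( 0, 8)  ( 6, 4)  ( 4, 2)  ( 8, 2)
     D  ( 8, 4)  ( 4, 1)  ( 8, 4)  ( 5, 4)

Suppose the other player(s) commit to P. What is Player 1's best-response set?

argmax u_1 = {A,D}

u_1(A vs P) = 8
u_1(B vs P) = 2
u_1(C vs P) = 0
u_1(D vs P) = 8
max payoff 8 at {A,D}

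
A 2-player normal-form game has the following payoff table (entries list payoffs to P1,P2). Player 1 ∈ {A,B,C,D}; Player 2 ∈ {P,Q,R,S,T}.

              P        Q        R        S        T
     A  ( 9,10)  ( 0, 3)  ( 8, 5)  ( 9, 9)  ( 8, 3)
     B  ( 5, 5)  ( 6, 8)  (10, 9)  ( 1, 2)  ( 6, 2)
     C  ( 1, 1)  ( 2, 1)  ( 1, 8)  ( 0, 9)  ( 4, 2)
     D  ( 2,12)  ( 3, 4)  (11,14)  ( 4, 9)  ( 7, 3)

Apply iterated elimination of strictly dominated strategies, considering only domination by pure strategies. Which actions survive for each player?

IESDS → P1:{A,B,D} P2:{P,R}

P1 drop C (B beats it: P:5>1 Q:6>2 R:10>1 S:1>0 T:6>4)
P2 drop Q (R beats it: A:5>3 B:9>8 D:14>4)
P2 drop S (P beats it: A:10>9 B:5>2 D:12>9)
P2 drop T (P beats it: A:10>3 B:5>2 D:12>3)
P1→{A,B,D} P2→{P,R}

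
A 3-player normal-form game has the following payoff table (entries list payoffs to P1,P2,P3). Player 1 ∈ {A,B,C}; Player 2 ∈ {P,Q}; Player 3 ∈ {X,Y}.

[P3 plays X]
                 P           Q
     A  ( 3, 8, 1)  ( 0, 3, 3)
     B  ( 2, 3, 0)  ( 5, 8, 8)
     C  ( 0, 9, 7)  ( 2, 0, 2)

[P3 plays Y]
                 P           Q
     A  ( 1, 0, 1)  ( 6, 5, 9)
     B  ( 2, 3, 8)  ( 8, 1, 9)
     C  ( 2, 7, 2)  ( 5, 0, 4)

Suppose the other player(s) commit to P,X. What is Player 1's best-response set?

argmax u_1 = {A}

u_1(A vs P,X) = 3
u_1(B vs P,X) = 2
u_1(C vs P,X) = 0
max payoff 3 at {A}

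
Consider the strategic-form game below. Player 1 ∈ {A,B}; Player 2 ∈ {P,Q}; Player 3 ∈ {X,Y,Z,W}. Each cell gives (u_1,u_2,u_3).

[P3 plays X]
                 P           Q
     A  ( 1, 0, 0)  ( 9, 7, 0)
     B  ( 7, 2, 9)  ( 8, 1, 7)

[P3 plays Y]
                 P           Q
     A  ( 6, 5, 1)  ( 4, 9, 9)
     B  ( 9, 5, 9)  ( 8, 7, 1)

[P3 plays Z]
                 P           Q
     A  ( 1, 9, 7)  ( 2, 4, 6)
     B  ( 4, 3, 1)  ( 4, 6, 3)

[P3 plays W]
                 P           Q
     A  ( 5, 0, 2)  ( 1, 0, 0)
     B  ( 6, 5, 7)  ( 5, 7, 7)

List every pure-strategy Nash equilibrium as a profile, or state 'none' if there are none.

(A,P,X): not NE [P1→B gives 7>1; P2→Q gives 7>0; P3→Z gives 7>0]
(A,P,Y): not NE [P1→B gives 9>6; P2→Q gives 9>5; P3→Z gives 7>1]
(A,P,Z): not NE [P1→B gives 4>1]
(A,P,W): not NE [P1→B gives 6>5; P3→Z gives 7>2]
(A,Q,X): not NE [P3→Y gives 9>0]
(A,Q,Y): not NE [P1→B gives 8>4]
(A,Q,Z): not NE [P1→B gives 4>2; P2→P gives 9>4; P3→Y gives 9>6]
(A,Q,W): not NE [P1→B gives 5>1; P3→Y gives 9>0]
(B,P,X): NE
(B,P,Y): not NE [P2→Q gives 7>5]
(B,P,Z): not NE [P2→Q gives 6>3; P3→Y gives 9>1]
(B,P,W): not NE [P2→Q gives 7>5; P3→Y gives 9>7]
(B,Q,X): not NE [P1→A gives 9>8; P2→P gives 2>1]
(B,Q,Y): not NE [P3→W gives 7>1]
(B,Q,Z): not NE [P3→W gives 7>3]
(B,Q,W): NE

NE set: (B,P,X), (B,Q,W)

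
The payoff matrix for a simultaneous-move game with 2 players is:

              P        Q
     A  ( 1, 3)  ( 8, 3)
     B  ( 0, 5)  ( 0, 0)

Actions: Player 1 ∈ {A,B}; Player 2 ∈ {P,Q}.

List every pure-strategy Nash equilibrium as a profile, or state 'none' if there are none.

Nash profiles: (A,P), (A,Q)

(A,P): NE
(A,Q): NE
(B,P): not NE [P1→A gives 1>0]
(B,Q): not NE [P1→A gives 8>0; P2→P gives 5>0]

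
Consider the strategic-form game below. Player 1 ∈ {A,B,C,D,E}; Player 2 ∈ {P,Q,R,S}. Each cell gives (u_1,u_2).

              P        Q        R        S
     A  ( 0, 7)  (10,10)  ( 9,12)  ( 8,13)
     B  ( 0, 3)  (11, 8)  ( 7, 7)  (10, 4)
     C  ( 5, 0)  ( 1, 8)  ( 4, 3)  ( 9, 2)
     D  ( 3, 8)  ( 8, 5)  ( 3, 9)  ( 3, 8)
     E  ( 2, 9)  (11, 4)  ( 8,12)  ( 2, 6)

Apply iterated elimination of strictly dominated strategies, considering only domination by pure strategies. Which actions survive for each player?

IESDS → P1:{A,B,E} P2:{Q,R,S}

P2 drop P (R beats it: A:12>7 B:7>3 C:3>0 D:9>8 E:12>9)
P1 drop C (B beats it: Q:11>1 R:7>4 S:10>9)
P1 drop D (A beats it: Q:10>8 R:9>3 S:8>3)
P1→{A,B,E} P2→{Q,R,S}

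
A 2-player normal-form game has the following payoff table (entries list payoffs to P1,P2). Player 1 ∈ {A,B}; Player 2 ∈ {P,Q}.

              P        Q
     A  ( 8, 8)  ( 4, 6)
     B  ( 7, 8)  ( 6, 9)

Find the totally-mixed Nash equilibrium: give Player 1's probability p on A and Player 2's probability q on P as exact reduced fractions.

P1 mixes 1/3 on A; P2 mixes 2/3 on P

P1 indiff ⇒ q·8+(1-q)·4 = q·7+(1-q)·6 ⇒ q(1) = (1-q)(2) ⇒ q = 2/3
P2 indiff ⇒ p·8+(1-p)·8 = p·6+(1-p)·9 ⇒ p(2) = (1-p)(1) ⇒ p = 1/3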